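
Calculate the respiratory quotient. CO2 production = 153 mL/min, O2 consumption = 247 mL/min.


RQ = VCO2 / VO2
RQ = 153 / 247
RQ = 0.6194


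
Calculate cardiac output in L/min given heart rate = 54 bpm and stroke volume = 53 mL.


CO = HR * SV
CO = 54 * 53 / 1000
CO = 2.862 L/min


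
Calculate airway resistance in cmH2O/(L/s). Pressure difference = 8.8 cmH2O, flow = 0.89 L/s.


R = dP / flow
R = 8.8 / 0.89
R = 9.888 cmH2O/(L/s)


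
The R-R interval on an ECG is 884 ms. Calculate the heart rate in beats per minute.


HR = 60 / RR_interval(s)
RR = 884 ms = 0.884 s
HR = 60 / 0.884 = 67.87 bpm


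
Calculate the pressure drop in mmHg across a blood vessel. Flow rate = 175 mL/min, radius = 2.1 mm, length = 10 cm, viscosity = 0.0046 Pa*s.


dP = 8*mu*L*Q / (pi*r^4)
Q = 175 mL/min = 2.91667e-06 m^3/s
dP = 175.674 Pa = 175.674 / 133.322 mmHg = 1.318 mmHg


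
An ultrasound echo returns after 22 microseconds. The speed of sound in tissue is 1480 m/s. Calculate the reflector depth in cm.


depth = c * t / 2
t = 22 us = 2.2000e-05 s
depth = 1480 * 2.2000e-05 / 2
depth = 0.01628 m = 1.628 cm


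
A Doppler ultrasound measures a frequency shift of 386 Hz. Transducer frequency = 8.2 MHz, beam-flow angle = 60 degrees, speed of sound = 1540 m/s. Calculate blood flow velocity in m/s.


v = fd * c / (2 * f0 * cos(theta))
v = 386 * 1540 / (2 * 8.2000e+06 * cos(60))
v = 0.07249 m/s


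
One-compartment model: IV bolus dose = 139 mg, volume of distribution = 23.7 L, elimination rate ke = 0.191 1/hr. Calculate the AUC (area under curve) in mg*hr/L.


C0 = Dose/Vd = 139/23.7 = 5.86498 mg/L
AUC = C0/ke = 5.86498/0.191
AUC = 30.71 mg*hr/L


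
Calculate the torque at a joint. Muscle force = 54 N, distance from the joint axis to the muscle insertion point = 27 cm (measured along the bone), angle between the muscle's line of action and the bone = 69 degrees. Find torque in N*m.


Torque = F * d * sin(theta)   (moment arm = d*sin(theta))
d = 27 cm = 0.27 m
Torque = 54 * 0.27 * sin(69)
Torque = 13.61 N*m


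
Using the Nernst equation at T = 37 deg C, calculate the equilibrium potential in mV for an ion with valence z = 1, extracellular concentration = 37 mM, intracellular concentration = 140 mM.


E = (RT/(zF)) * ln(C_out/C_in)
T = 37 + 273.15 = 310.15 K
E = (8.314 * 310.15 / (1 * 96485)) * ln(37/140)
E = -35.56 mV


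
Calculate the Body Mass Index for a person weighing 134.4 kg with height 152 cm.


BMI = weight / height^2
height = 152 cm = 1.52 m
BMI = 134.4 / 1.52^2
BMI = 58.17 kg/m^2


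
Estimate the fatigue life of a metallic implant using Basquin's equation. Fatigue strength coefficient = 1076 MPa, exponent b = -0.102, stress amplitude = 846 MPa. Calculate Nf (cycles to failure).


sigma_a = sigma_f' * (2Nf)^b
2Nf = (sigma_a/sigma_f')^(1/b)
2Nf = (846/1076)^(1/-0.102)
2Nf = 10.566722
Nf = 5.283


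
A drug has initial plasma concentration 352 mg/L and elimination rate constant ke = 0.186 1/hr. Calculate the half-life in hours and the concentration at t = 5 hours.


t_half = ln(2) / ke = 0.693147 / 0.186 = 3.727 hr
C(t) = C0 * exp(-ke*t) = 352 * exp(-0.186*5)
C(5) = 138.9 mg/L


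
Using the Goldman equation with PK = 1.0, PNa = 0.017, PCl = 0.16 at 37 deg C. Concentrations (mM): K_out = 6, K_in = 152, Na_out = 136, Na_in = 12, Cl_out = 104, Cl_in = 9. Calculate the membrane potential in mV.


Vm = (RT/F)*ln((PK*Ko + PNa*Nao + PCl*Cli)/(PK*Ki + PNa*Nai + PCl*Clo))
Numer = 9.752, Denom = 168.844
Vm = -76.21 mV


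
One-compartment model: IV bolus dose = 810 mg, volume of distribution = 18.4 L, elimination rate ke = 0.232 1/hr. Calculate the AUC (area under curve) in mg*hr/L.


C0 = Dose/Vd = 810/18.4 = 44.0217 mg/L
AUC = C0/ke = 44.0217/0.232
AUC = 189.7 mg*hr/L


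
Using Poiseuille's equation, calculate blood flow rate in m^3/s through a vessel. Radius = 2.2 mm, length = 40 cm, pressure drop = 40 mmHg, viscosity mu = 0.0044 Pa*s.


Q = pi*r^4*dP / (8*mu*L)
r = 0.0022 m, L = 0.4 m
dP = 40 mmHg = 5332.88 Pa
Q = 2.7874e-05 m^3/s


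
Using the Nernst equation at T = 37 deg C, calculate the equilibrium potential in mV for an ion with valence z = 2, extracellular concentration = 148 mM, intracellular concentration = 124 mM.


E = (RT/(zF)) * ln(C_out/C_in)
T = 37 + 273.15 = 310.15 K
E = (8.314 * 310.15 / (2 * 96485)) * ln(148/124)
E = 2.364 mV


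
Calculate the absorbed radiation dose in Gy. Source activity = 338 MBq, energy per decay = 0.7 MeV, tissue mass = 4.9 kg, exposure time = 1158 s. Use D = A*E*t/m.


A = 338 MBq = 3.3800e+08 Bq
E = 0.7 MeV = 1.1214e-13 J
D = A*E*t/m = 3.3800e+08*1.1214e-13*1158/4.9
D = 0.008958 Gy


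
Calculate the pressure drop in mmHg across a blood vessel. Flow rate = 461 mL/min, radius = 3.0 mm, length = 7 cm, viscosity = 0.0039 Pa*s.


dP = 8*mu*L*Q / (pi*r^4)
Q = 461 mL/min = 7.68333e-06 m^3/s
dP = 65.9428 Pa = 65.9428 / 133.322 mmHg = 0.4946 mmHg


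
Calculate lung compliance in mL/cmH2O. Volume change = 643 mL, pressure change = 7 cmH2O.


C = dV / dP
C = 643 / 7
C = 91.86 mL/cmH2O


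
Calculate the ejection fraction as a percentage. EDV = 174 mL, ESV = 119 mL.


SV = EDV - ESV = 174 - 119 = 55 mL
EF = SV/EDV * 100 = 55/174 * 100
EF = 31.61%


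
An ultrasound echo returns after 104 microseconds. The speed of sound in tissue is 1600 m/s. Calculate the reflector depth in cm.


depth = c * t / 2
t = 104 us = 1.0400e-04 s
depth = 1600 * 1.0400e-04 / 2
depth = 0.0832 m = 8.32 cm


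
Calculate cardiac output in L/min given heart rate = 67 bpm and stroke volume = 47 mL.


CO = HR * SV
CO = 67 * 47 / 1000
CO = 3.149 L/min


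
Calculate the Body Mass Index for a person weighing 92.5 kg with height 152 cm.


BMI = weight / height^2
height = 152 cm = 1.52 m
BMI = 92.5 / 1.52^2
BMI = 40.04 kg/m^2


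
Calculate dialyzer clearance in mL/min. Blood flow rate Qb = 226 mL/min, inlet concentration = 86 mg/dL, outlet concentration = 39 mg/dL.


K = Qb * (Cb_in - Cb_out) / Cb_in
K = 226 * (86 - 39) / 86
K = 123.5 mL/min


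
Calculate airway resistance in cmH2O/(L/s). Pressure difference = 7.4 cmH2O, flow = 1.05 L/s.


R = dP / flow
R = 7.4 / 1.05
R = 7.048 cmH2O/(L/s)


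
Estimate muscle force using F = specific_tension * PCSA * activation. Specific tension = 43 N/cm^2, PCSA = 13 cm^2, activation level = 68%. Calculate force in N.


F = sigma * PCSA * activation
F = 43 * 13 * 0.68
F = 380.1 N


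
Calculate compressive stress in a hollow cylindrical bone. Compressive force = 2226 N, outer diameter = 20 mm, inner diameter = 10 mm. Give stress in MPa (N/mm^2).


A = pi*(r_o^2 - r_i^2)
r_o = 10 mm, r_i = 5 mm
A = 235.619 mm^2
sigma = F/A = 2226 / 235.619
sigma = 9.447 MPa


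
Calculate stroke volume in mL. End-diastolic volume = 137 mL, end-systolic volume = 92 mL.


SV = EDV - ESV
SV = 137 - 92
SV = 45 mL


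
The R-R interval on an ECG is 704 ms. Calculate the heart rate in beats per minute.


HR = 60 / RR_interval(s)
RR = 704 ms = 0.704 s
HR = 60 / 0.704 = 85.23 bpm


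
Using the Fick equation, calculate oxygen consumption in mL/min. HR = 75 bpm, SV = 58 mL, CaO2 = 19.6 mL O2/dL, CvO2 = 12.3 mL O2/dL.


CO = HR*SV = 75*58/1000 = 4.35 L/min
a-v O2 diff = 19.6 - 12.3 = 7.3 mL/dL
VO2 = CO * (CaO2-CvO2) * 10 dL/L
VO2 = 4.35 * 7.3 * 10
VO2 = 317.6 mL/min


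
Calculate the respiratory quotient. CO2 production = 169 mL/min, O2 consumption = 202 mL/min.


RQ = VCO2 / VO2
RQ = 169 / 202
RQ = 0.8366


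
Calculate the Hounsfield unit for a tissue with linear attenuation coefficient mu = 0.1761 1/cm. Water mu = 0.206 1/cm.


HU = ((mu_tissue - mu_water) / mu_water) * 1000
HU = ((0.1761 - 0.206) / 0.206) * 1000
HU = -145.1


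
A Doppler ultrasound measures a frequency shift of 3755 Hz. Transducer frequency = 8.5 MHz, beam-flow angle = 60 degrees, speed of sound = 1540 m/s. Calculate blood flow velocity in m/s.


v = fd * c / (2 * f0 * cos(theta))
v = 3755 * 1540 / (2 * 8.5000e+06 * cos(60))
v = 0.6803 m/s


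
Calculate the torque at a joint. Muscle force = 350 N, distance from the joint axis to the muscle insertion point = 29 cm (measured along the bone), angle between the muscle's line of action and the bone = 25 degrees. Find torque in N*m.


Torque = F * d * sin(theta)   (moment arm = d*sin(theta))
d = 29 cm = 0.29 m
Torque = 350 * 0.29 * sin(25)
Torque = 42.9 N*m


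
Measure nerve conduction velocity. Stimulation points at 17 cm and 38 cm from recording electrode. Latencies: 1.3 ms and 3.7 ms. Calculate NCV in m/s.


Distance = (38 - 17) / 100 = 0.21 m
dt = (3.7 - 1.3) / 1000 = 0.0024 s
NCV = dist / dt = 87.5 m/s


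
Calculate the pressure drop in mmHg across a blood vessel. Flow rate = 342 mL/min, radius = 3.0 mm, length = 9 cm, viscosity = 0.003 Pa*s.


dP = 8*mu*L*Q / (pi*r^4)
Q = 342 mL/min = 5.7e-06 m^3/s
dP = 48.3831 Pa = 48.3831 / 133.322 mmHg = 0.3629 mmHg


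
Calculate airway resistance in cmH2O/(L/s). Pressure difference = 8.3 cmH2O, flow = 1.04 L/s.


R = dP / flow
R = 8.3 / 1.04
R = 7.981 cmH2O/(L/s)


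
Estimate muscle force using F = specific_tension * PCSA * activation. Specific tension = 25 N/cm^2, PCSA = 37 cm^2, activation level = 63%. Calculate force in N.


F = sigma * PCSA * activation
F = 25 * 37 * 0.63
F = 582.8 N


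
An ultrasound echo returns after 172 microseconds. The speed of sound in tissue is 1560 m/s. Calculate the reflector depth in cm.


depth = c * t / 2
t = 172 us = 1.7200e-04 s
depth = 1560 * 1.7200e-04 / 2
depth = 0.13416 m = 13.416 cm


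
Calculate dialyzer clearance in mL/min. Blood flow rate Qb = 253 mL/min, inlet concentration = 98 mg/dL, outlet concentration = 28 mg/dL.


K = Qb * (Cb_in - Cb_out) / Cb_in
K = 253 * (98 - 28) / 98
K = 180.7 mL/min


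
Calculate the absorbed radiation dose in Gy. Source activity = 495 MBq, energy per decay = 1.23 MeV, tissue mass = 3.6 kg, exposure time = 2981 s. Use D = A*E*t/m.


A = 495 MBq = 4.9500e+08 Bq
E = 1.23 MeV = 1.97046e-13 J
D = A*E*t/m = 4.9500e+08*1.97046e-13*2981/3.6
D = 0.08077 Gy


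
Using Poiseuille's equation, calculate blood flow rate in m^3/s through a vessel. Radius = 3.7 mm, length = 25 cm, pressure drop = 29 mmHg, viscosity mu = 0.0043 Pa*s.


Q = pi*r^4*dP / (8*mu*L)
r = 0.0037 m, L = 0.25 m
dP = 29 mmHg = 3866.338 Pa
Q = 2.6470e-04 m^3/s


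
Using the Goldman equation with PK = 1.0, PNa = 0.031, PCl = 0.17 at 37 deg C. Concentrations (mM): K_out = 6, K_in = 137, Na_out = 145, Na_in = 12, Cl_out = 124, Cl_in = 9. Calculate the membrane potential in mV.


Vm = (RT/F)*ln((PK*Ko + PNa*Nao + PCl*Cli)/(PK*Ki + PNa*Nai + PCl*Clo))
Numer = 12.025, Denom = 158.452
Vm = -68.91 mV


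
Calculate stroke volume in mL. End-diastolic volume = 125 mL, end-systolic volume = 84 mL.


SV = EDV - ESV
SV = 125 - 84
SV = 41 mL


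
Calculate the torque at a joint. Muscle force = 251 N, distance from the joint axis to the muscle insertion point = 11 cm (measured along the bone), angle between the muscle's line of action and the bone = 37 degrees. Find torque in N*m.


Torque = F * d * sin(theta)   (moment arm = d*sin(theta))
d = 11 cm = 0.11 m
Torque = 251 * 0.11 * sin(37)
Torque = 16.62 N*m


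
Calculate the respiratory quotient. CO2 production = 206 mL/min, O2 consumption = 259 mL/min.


RQ = VCO2 / VO2
RQ = 206 / 259
RQ = 0.7954


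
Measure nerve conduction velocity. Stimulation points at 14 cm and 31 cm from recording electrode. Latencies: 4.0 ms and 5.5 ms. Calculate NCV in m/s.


Distance = (31 - 14) / 100 = 0.17 m
dt = (5.5 - 4.0) / 1000 = 0.0015 s
NCV = dist / dt = 113.3 m/s


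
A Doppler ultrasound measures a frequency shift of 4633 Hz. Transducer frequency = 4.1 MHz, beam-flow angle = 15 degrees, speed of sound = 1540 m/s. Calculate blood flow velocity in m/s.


v = fd * c / (2 * f0 * cos(theta))
v = 4633 * 1540 / (2 * 4.1000e+06 * cos(15))
v = 0.9008 m/s


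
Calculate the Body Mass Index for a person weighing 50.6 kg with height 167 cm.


BMI = weight / height^2
height = 167 cm = 1.67 m
BMI = 50.6 / 1.67^2
BMI = 18.14 kg/m^2


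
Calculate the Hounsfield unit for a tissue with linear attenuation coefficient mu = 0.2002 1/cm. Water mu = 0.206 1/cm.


HU = ((mu_tissue - mu_water) / mu_water) * 1000
HU = ((0.2002 - 0.206) / 0.206) * 1000
HU = -28.16


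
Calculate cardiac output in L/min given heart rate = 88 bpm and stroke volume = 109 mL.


CO = HR * SV
CO = 88 * 109 / 1000
CO = 9.592 L/min


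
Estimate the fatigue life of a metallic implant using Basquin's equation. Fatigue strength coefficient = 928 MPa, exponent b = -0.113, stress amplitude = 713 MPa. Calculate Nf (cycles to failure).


sigma_a = sigma_f' * (2Nf)^b
2Nf = (sigma_a/sigma_f')^(1/b)
2Nf = (713/928)^(1/-0.113)
2Nf = 10.301646
Nf = 5.151


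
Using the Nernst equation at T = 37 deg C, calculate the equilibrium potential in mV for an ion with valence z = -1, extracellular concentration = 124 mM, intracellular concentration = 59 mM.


E = (RT/(zF)) * ln(C_out/C_in)
T = 37 + 273.15 = 310.15 K
E = (8.314 * 310.15 / (-1 * 96485)) * ln(124/59)
E = -19.85 mV


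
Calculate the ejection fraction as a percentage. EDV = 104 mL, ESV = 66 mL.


SV = EDV - ESV = 104 - 66 = 38 mL
EF = SV/EDV * 100 = 38/104 * 100
EF = 36.54%


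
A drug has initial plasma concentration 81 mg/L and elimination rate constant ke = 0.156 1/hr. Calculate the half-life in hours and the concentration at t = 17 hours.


t_half = ln(2) / ke = 0.693147 / 0.156 = 4.443 hr
C(t) = C0 * exp(-ke*t) = 81 * exp(-0.156*17)
C(17) = 5.711 mg/L


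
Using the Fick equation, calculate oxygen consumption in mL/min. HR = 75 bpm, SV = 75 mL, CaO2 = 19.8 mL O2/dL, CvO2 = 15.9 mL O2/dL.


CO = HR*SV = 75*75/1000 = 5.625 L/min
a-v O2 diff = 19.8 - 15.9 = 3.9 mL/dL
VO2 = CO * (CaO2-CvO2) * 10 dL/L
VO2 = 5.625 * 3.9 * 10
VO2 = 219.4 mL/min


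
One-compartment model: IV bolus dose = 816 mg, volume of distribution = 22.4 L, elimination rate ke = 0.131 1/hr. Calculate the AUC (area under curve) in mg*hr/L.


C0 = Dose/Vd = 816/22.4 = 36.4286 mg/L
AUC = C0/ke = 36.4286/0.131
AUC = 278.1 mg*hr/L


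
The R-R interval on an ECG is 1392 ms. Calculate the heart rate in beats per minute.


HR = 60 / RR_interval(s)
RR = 1392 ms = 1.392 s
HR = 60 / 1.392 = 43.1 bpm


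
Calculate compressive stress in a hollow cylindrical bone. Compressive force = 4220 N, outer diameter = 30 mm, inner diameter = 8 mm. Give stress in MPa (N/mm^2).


A = pi*(r_o^2 - r_i^2)
r_o = 15 mm, r_i = 4 mm
A = 656.593 mm^2
sigma = F/A = 4220 / 656.593
sigma = 6.427 MPa


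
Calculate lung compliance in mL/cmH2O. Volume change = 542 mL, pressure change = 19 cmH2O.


C = dV / dP
C = 542 / 19
C = 28.53 mL/cmH2O


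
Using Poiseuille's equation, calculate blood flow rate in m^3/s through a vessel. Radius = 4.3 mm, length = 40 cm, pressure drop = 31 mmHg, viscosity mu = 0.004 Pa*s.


Q = pi*r^4*dP / (8*mu*L)
r = 0.0043 m, L = 0.4 m
dP = 31 mmHg = 4132.982 Pa
Q = 3.4680e-04 m^3/s


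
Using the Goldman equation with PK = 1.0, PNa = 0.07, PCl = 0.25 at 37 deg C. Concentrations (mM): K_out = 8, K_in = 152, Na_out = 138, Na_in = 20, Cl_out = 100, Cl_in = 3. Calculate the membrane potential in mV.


Vm = (RT/F)*ln((PK*Ko + PNa*Nao + PCl*Cli)/(PK*Ki + PNa*Nai + PCl*Clo))
Numer = 18.41, Denom = 178.4
Vm = -60.7 mV


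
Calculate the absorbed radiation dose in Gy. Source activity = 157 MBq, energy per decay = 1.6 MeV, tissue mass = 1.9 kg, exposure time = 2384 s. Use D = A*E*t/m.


A = 157 MBq = 1.5700e+08 Bq
E = 1.6 MeV = 2.5632e-13 J
D = A*E*t/m = 1.5700e+08*2.5632e-13*2384/1.9
D = 0.05049 Gy


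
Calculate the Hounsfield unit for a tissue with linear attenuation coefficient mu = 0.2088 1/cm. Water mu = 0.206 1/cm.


HU = ((mu_tissue - mu_water) / mu_water) * 1000
HU = ((0.2088 - 0.206) / 0.206) * 1000
HU = 13.59


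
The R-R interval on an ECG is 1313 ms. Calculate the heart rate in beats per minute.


HR = 60 / RR_interval(s)
RR = 1313 ms = 1.313 s
HR = 60 / 1.313 = 45.7 bpm


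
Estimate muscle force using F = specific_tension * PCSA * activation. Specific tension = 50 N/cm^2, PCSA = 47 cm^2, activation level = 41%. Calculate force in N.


F = sigma * PCSA * activation
F = 50 * 47 * 0.41
F = 963.5 N


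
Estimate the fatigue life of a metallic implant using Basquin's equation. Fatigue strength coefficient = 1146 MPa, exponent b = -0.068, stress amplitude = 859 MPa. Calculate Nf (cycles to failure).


sigma_a = sigma_f' * (2Nf)^b
2Nf = (sigma_a/sigma_f')^(1/b)
2Nf = (859/1146)^(1/-0.068)
2Nf = 69.350691
Nf = 34.68


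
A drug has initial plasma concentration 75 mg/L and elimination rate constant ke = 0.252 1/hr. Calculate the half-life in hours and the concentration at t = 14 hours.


t_half = ln(2) / ke = 0.693147 / 0.252 = 2.751 hr
C(t) = C0 * exp(-ke*t) = 75 * exp(-0.252*14)
C(14) = 2.202 mg/L


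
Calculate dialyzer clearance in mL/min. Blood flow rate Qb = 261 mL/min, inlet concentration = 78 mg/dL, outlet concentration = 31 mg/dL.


K = Qb * (Cb_in - Cb_out) / Cb_in
K = 261 * (78 - 31) / 78
K = 157.3 mL/min


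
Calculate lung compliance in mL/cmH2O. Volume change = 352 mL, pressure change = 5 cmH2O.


C = dV / dP
C = 352 / 5
C = 70.4 mL/cmH2O


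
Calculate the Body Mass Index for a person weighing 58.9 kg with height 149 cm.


BMI = weight / height^2
height = 149 cm = 1.49 m
BMI = 58.9 / 1.49^2
BMI = 26.53 kg/m^2


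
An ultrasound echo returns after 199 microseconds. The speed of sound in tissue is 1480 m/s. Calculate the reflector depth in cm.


depth = c * t / 2
t = 199 us = 1.9900e-04 s
depth = 1480 * 1.9900e-04 / 2
depth = 0.14726 m = 14.726 cm


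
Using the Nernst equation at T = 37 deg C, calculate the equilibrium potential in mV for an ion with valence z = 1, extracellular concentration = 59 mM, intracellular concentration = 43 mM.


E = (RT/(zF)) * ln(C_out/C_in)
T = 37 + 273.15 = 310.15 K
E = (8.314 * 310.15 / (1 * 96485)) * ln(59/43)
E = 8.454 mV


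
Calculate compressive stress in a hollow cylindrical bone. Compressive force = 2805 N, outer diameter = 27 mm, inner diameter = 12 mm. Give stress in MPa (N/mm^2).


A = pi*(r_o^2 - r_i^2)
r_o = 13.5 mm, r_i = 6 mm
A = 459.458 mm^2
sigma = F/A = 2805 / 459.458
sigma = 6.105 MPa


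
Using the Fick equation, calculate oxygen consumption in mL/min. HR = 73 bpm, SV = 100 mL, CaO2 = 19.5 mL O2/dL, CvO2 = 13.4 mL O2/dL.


CO = HR*SV = 73*100/1000 = 7.3 L/min
a-v O2 diff = 19.5 - 13.4 = 6.1 mL/dL
VO2 = CO * (CaO2-CvO2) * 10 dL/L
VO2 = 7.3 * 6.1 * 10
VO2 = 445.3 mL/min


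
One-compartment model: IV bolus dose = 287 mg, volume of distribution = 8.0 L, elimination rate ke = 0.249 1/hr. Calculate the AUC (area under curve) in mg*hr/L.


C0 = Dose/Vd = 287/8.0 = 35.875 mg/L
AUC = C0/ke = 35.875/0.249
AUC = 144.1 mg*hr/L


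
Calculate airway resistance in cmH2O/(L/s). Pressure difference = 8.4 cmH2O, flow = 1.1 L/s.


R = dP / flow
R = 8.4 / 1.1
R = 7.636 cmH2O/(L/s)


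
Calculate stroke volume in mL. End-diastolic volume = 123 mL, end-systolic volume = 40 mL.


SV = EDV - ESV
SV = 123 - 40
SV = 83 mL


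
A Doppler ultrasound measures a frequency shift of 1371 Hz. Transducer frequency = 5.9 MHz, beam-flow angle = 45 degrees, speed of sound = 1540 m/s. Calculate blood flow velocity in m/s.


v = fd * c / (2 * f0 * cos(theta))
v = 1371 * 1540 / (2 * 5.9000e+06 * cos(45))
v = 0.253 m/s


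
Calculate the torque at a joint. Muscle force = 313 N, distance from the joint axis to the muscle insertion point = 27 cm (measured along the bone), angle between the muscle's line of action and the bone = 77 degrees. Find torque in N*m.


Torque = F * d * sin(theta)   (moment arm = d*sin(theta))
d = 27 cm = 0.27 m
Torque = 313 * 0.27 * sin(77)
Torque = 82.34 N*m


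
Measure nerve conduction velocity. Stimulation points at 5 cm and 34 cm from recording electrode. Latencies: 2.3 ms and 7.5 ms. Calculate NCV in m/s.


Distance = (34 - 5) / 100 = 0.29 m
dt = (7.5 - 2.3) / 1000 = 0.0052 s
NCV = dist / dt = 55.77 m/s


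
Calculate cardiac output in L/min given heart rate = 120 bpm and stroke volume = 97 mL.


CO = HR * SV
CO = 120 * 97 / 1000
CO = 11.64 L/min


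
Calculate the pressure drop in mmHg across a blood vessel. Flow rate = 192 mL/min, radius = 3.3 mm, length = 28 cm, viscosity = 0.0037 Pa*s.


dP = 8*mu*L*Q / (pi*r^4)
Q = 192 mL/min = 3.2e-06 m^3/s
dP = 71.1859 Pa = 71.1859 / 133.322 mmHg = 0.5339 mmHg


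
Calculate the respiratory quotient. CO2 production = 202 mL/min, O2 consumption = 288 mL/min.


RQ = VCO2 / VO2
RQ = 202 / 288
RQ = 0.7014


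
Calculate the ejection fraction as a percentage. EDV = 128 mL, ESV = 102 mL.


SV = EDV - ESV = 128 - 102 = 26 mL
EF = SV/EDV * 100 = 26/128 * 100
EF = 20.31%


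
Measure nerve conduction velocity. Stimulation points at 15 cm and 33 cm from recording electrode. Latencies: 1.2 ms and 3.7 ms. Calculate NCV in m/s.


Distance = (33 - 15) / 100 = 0.18 m
dt = (3.7 - 1.2) / 1000 = 0.0025 s
NCV = dist / dt = 72 m/s


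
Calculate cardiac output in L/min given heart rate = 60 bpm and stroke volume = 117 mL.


CO = HR * SV
CO = 60 * 117 / 1000
CO = 7.02 L/min


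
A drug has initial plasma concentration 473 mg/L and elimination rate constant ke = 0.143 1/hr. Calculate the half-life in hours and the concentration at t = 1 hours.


t_half = ln(2) / ke = 0.693147 / 0.143 = 4.847 hr
C(t) = C0 * exp(-ke*t) = 473 * exp(-0.143*1)
C(1) = 410 mg/L


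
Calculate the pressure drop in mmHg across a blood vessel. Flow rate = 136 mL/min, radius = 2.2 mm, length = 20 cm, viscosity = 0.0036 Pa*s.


dP = 8*mu*L*Q / (pi*r^4)
Q = 136 mL/min = 2.26667e-06 m^3/s
dP = 177.407 Pa = 177.407 / 133.322 mmHg = 1.331 mmHg


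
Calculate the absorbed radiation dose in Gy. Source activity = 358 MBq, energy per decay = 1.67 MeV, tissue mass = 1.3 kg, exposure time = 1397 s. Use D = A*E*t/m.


A = 358 MBq = 3.5800e+08 Bq
E = 1.67 MeV = 2.67534e-13 J
D = A*E*t/m = 3.5800e+08*2.67534e-13*1397/1.3
D = 0.1029 Gy


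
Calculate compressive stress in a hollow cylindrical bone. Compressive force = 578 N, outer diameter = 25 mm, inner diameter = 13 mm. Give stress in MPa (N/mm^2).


A = pi*(r_o^2 - r_i^2)
r_o = 12.5 mm, r_i = 6.5 mm
A = 358.142 mm^2
sigma = F/A = 578 / 358.142
sigma = 1.614 MPa


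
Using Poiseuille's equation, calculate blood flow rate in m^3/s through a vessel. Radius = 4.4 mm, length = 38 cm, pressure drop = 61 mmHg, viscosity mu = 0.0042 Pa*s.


Q = pi*r^4*dP / (8*mu*L)
r = 0.0044 m, L = 0.38 m
dP = 61 mmHg = 8132.642 Pa
Q = 7.5001e-04 m^3/s


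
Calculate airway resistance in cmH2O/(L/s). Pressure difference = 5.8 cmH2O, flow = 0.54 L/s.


R = dP / flow
R = 5.8 / 0.54
R = 10.74 cmH2O/(L/s)


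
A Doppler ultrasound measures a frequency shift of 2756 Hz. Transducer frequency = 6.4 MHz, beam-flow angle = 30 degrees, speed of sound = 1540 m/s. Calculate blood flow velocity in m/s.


v = fd * c / (2 * f0 * cos(theta))
v = 2756 * 1540 / (2 * 6.4000e+06 * cos(30))
v = 0.3829 m/s


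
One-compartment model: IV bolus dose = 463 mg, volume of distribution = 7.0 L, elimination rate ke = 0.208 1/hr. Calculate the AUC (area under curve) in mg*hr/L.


C0 = Dose/Vd = 463/7.0 = 66.1429 mg/L
AUC = C0/ke = 66.1429/0.208
AUC = 318 mg*hr/L


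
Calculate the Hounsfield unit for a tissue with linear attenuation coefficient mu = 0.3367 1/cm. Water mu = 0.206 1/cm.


HU = ((mu_tissue - mu_water) / mu_water) * 1000
HU = ((0.3367 - 0.206) / 0.206) * 1000
HU = 634.5


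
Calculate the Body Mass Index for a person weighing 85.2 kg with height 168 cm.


BMI = weight / height^2
height = 168 cm = 1.68 m
BMI = 85.2 / 1.68^2
BMI = 30.19 kg/m^2


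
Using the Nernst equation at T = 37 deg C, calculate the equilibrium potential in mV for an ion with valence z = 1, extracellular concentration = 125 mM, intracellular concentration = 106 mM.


E = (RT/(zF)) * ln(C_out/C_in)
T = 37 + 273.15 = 310.15 K
E = (8.314 * 310.15 / (1 * 96485)) * ln(125/106)
E = 4.406 mV


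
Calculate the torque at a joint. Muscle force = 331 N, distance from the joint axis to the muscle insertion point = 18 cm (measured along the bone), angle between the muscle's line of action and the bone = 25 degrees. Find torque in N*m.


Torque = F * d * sin(theta)   (moment arm = d*sin(theta))
d = 18 cm = 0.18 m
Torque = 331 * 0.18 * sin(25)
Torque = 25.18 N*m


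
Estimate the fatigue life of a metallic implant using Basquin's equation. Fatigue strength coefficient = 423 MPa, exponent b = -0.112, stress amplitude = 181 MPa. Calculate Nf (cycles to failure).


sigma_a = sigma_f' * (2Nf)^b
2Nf = (sigma_a/sigma_f')^(1/b)
2Nf = (181/423)^(1/-0.112)
2Nf = 1957.1457
Nf = 978.6


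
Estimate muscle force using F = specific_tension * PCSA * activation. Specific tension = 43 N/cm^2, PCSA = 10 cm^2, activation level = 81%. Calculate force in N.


F = sigma * PCSA * activation
F = 43 * 10 * 0.81
F = 348.3 N


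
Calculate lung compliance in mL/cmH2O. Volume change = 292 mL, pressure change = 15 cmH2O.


C = dV / dP
C = 292 / 15
C = 19.47 mL/cmH2O


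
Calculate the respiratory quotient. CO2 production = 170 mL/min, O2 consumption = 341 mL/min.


RQ = VCO2 / VO2
RQ = 170 / 341
RQ = 0.4985


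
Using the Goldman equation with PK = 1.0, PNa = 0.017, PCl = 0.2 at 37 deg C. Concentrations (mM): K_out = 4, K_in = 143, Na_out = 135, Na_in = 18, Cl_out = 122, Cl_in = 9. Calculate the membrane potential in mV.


Vm = (RT/F)*ln((PK*Ko + PNa*Nao + PCl*Cli)/(PK*Ki + PNa*Nai + PCl*Clo))
Numer = 8.095, Denom = 167.706
Vm = -81 mV


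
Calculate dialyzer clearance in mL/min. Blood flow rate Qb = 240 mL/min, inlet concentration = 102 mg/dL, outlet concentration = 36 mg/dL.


K = Qb * (Cb_in - Cb_out) / Cb_in
K = 240 * (102 - 36) / 102
K = 155.3 mL/min


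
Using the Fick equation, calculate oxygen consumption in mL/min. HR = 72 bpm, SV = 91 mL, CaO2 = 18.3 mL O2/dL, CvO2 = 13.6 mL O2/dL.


CO = HR*SV = 72*91/1000 = 6.552 L/min
a-v O2 diff = 18.3 - 13.6 = 4.7 mL/dL
VO2 = CO * (CaO2-CvO2) * 10 dL/L
VO2 = 6.552 * 4.7 * 10
VO2 = 307.9 mL/min


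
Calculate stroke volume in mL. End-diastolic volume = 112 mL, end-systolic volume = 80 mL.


SV = EDV - ESV
SV = 112 - 80
SV = 32 mL


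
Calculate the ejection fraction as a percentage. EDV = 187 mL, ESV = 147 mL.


SV = EDV - ESV = 187 - 147 = 40 mL
EF = SV/EDV * 100 = 40/187 * 100
EF = 21.39%


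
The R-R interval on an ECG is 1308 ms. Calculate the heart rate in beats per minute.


HR = 60 / RR_interval(s)
RR = 1308 ms = 1.308 s
HR = 60 / 1.308 = 45.87 bpm


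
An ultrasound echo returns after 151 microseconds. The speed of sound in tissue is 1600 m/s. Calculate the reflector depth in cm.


depth = c * t / 2
t = 151 us = 1.5100e-04 s
depth = 1600 * 1.5100e-04 / 2
depth = 0.1208 m = 12.08 cm


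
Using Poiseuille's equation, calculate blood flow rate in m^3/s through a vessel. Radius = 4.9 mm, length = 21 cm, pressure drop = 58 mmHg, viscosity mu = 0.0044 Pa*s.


Q = pi*r^4*dP / (8*mu*L)
r = 0.0049 m, L = 0.21 m
dP = 58 mmHg = 7732.676 Pa
Q = 0.001895 m^3/s


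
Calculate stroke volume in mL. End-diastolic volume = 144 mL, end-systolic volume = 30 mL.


SV = EDV - ESV
SV = 144 - 30
SV = 114 mL


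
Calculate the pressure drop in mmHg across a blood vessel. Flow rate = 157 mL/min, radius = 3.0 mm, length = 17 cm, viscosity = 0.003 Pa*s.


dP = 8*mu*L*Q / (pi*r^4)
Q = 157 mL/min = 2.61667e-06 m^3/s
dP = 41.9541 Pa = 41.9541 / 133.322 mmHg = 0.3147 mmHg


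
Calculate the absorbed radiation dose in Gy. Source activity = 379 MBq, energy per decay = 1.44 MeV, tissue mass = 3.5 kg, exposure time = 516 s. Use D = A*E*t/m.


A = 379 MBq = 3.7900e+08 Bq
E = 1.44 MeV = 2.30688e-13 J
D = A*E*t/m = 3.7900e+08*2.30688e-13*516/3.5
D = 0.01289 Gy


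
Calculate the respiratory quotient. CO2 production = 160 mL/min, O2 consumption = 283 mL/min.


RQ = VCO2 / VO2
RQ = 160 / 283
RQ = 0.5654


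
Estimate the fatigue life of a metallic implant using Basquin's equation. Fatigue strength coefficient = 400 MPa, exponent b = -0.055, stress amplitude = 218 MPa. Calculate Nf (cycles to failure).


sigma_a = sigma_f' * (2Nf)^b
2Nf = (sigma_a/sigma_f')^(1/b)
2Nf = (218/400)^(1/-0.055)
2Nf = 62057.013
Nf = 3.103e+04


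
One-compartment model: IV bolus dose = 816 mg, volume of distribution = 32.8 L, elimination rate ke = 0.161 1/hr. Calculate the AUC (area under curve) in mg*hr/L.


C0 = Dose/Vd = 816/32.8 = 24.878 mg/L
AUC = C0/ke = 24.878/0.161
AUC = 154.5 mg*hr/L


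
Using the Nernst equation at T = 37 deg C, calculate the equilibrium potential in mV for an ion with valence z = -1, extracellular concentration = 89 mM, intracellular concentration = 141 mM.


E = (RT/(zF)) * ln(C_out/C_in)
T = 37 + 273.15 = 310.15 K
E = (8.314 * 310.15 / (-1 * 96485)) * ln(89/141)
E = 12.3 mV


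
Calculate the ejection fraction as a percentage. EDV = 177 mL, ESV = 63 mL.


SV = EDV - ESV = 177 - 63 = 114 mL
EF = SV/EDV * 100 = 114/177 * 100
EF = 64.41%


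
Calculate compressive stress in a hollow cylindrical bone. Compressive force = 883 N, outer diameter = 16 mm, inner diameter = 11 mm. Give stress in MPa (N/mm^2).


A = pi*(r_o^2 - r_i^2)
r_o = 8 mm, r_i = 5.5 mm
A = 106.029 mm^2
sigma = F/A = 883 / 106.029
sigma = 8.328 MPa


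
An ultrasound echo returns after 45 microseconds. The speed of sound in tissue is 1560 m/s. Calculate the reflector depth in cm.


depth = c * t / 2
t = 45 us = 4.5000e-05 s
depth = 1560 * 4.5000e-05 / 2
depth = 0.0351 m = 3.51 cm


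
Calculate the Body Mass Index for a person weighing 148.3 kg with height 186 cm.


BMI = weight / height^2
height = 186 cm = 1.86 m
BMI = 148.3 / 1.86^2
BMI = 42.87 kg/m^2


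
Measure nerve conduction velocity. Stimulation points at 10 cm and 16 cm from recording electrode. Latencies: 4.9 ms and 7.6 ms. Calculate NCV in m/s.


Distance = (16 - 10) / 100 = 0.06 m
dt = (7.6 - 4.9) / 1000 = 0.0027 s
NCV = dist / dt = 22.22 m/s


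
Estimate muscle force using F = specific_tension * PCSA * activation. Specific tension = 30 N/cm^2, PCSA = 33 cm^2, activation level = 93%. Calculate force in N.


F = sigma * PCSA * activation
F = 30 * 33 * 0.93
F = 920.7 N


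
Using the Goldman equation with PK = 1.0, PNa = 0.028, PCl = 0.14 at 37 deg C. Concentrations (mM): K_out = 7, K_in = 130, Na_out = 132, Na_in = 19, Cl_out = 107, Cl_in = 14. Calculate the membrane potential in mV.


Vm = (RT/F)*ln((PK*Ko + PNa*Nao + PCl*Cli)/(PK*Ki + PNa*Nai + PCl*Clo))
Numer = 12.656, Denom = 145.512
Vm = -65.27 mV


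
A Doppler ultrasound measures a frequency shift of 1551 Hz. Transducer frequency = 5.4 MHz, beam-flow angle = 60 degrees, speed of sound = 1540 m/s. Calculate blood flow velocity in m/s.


v = fd * c / (2 * f0 * cos(theta))
v = 1551 * 1540 / (2 * 5.4000e+06 * cos(60))
v = 0.4423 m/s


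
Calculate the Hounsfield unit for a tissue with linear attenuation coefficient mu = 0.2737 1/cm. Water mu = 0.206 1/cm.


HU = ((mu_tissue - mu_water) / mu_water) * 1000
HU = ((0.2737 - 0.206) / 0.206) * 1000
HU = 328.6


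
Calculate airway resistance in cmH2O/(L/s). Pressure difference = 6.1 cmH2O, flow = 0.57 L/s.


R = dP / flow
R = 6.1 / 0.57
R = 10.7 cmH2O/(L/s)


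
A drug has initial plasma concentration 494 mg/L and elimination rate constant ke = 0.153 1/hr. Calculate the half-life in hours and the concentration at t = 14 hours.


t_half = ln(2) / ke = 0.693147 / 0.153 = 4.53 hr
C(t) = C0 * exp(-ke*t) = 494 * exp(-0.153*14)
C(14) = 58.01 mg/L


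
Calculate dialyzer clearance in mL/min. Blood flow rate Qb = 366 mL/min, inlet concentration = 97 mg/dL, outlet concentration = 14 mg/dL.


K = Qb * (Cb_in - Cb_out) / Cb_in
K = 366 * (97 - 14) / 97
K = 313.2 mL/min


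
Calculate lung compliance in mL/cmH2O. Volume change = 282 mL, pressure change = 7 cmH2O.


C = dV / dP
C = 282 / 7
C = 40.29 mL/cmH2O


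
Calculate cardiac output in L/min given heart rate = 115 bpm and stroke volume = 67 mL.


CO = HR * SV
CO = 115 * 67 / 1000
CO = 7.705 L/min


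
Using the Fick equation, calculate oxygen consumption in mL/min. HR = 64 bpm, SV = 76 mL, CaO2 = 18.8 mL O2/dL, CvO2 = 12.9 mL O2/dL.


CO = HR*SV = 64*76/1000 = 4.864 L/min
a-v O2 diff = 18.8 - 12.9 = 5.9 mL/dL
VO2 = CO * (CaO2-CvO2) * 10 dL/L
VO2 = 4.864 * 5.9 * 10
VO2 = 287 mL/min


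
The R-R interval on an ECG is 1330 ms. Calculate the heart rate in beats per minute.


HR = 60 / RR_interval(s)
RR = 1330 ms = 1.33 s
HR = 60 / 1.33 = 45.11 bpm


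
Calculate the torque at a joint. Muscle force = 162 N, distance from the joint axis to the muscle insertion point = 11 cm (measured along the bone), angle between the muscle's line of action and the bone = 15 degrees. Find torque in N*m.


Torque = F * d * sin(theta)   (moment arm = d*sin(theta))
d = 11 cm = 0.11 m
Torque = 162 * 0.11 * sin(15)
Torque = 4.612 N*m


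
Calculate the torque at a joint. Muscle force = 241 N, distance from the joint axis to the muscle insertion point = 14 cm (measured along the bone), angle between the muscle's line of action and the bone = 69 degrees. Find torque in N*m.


Torque = F * d * sin(theta)   (moment arm = d*sin(theta))
d = 14 cm = 0.14 m
Torque = 241 * 0.14 * sin(69)
Torque = 31.5 N*m


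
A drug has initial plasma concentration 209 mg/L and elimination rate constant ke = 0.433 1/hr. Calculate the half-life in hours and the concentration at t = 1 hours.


t_half = ln(2) / ke = 0.693147 / 0.433 = 1.601 hr
C(t) = C0 * exp(-ke*t) = 209 * exp(-0.433*1)
C(1) = 135.5 mg/L


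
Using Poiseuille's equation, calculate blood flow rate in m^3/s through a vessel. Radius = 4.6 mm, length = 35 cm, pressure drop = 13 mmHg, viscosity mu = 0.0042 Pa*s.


Q = pi*r^4*dP / (8*mu*L)
r = 0.0046 m, L = 0.35 m
dP = 13 mmHg = 1733.186 Pa
Q = 2.0731e-04 m^3/s


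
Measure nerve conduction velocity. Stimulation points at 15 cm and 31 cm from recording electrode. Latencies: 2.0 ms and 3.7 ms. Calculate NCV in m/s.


Distance = (31 - 15) / 100 = 0.16 m
dt = (3.7 - 2.0) / 1000 = 0.0017 s
NCV = dist / dt = 94.12 m/s


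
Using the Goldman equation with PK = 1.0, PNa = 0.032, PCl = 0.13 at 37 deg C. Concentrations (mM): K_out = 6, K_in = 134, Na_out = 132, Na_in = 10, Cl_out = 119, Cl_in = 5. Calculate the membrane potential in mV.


Vm = (RT/F)*ln((PK*Ko + PNa*Nao + PCl*Cli)/(PK*Ki + PNa*Nai + PCl*Clo))
Numer = 10.874, Denom = 149.79
Vm = -70.1 mV


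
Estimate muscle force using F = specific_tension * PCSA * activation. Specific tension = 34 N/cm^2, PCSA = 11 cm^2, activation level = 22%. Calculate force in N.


F = sigma * PCSA * activation
F = 34 * 11 * 0.22
F = 82.28 N


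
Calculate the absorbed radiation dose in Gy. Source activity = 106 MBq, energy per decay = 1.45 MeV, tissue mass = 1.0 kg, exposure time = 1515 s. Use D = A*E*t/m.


A = 106 MBq = 1.0600e+08 Bq
E = 1.45 MeV = 2.3229e-13 J
D = A*E*t/m = 1.0600e+08*2.3229e-13*1515/1.0
D = 0.0373 Gy


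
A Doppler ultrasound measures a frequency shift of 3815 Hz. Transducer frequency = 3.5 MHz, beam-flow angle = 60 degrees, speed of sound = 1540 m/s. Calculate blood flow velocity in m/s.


v = fd * c / (2 * f0 * cos(theta))
v = 3815 * 1540 / (2 * 3.5000e+06 * cos(60))
v = 1.679 m/s


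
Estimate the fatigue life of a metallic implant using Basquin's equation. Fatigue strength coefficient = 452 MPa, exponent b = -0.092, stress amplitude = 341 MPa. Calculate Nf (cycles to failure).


sigma_a = sigma_f' * (2Nf)^b
2Nf = (sigma_a/sigma_f')^(1/b)
2Nf = (341/452)^(1/-0.092)
2Nf = 21.392497
Nf = 10.7


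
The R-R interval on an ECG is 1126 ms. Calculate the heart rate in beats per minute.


HR = 60 / RR_interval(s)
RR = 1126 ms = 1.126 s
HR = 60 / 1.126 = 53.29 bpm


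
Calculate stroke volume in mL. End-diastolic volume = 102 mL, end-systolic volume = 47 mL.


SV = EDV - ESV
SV = 102 - 47
SV = 55 mL


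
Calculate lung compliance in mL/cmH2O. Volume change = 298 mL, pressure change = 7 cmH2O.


C = dV / dP
C = 298 / 7
C = 42.57 mL/cmH2O


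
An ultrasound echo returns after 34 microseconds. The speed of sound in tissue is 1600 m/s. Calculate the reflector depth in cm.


depth = c * t / 2
t = 34 us = 3.4000e-05 s
depth = 1600 * 3.4000e-05 / 2
depth = 0.0272 m = 2.72 cm


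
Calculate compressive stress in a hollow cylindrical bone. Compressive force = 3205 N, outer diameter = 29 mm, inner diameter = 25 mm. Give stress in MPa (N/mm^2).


A = pi*(r_o^2 - r_i^2)
r_o = 14.5 mm, r_i = 12.5 mm
A = 169.646 mm^2
sigma = F/A = 3205 / 169.646
sigma = 18.89 MPa


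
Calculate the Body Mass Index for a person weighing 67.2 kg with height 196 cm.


BMI = weight / height^2
height = 196 cm = 1.96 m
BMI = 67.2 / 1.96^2
BMI = 17.49 kg/m^2


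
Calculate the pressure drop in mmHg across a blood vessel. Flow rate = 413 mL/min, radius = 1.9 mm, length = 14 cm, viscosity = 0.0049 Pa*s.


dP = 8*mu*L*Q / (pi*r^4)
Q = 413 mL/min = 6.88333e-06 m^3/s
dP = 922.674 Pa = 922.674 / 133.322 mmHg = 6.921 mmHg


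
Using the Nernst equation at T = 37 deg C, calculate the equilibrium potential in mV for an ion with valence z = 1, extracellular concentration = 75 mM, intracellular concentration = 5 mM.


E = (RT/(zF)) * ln(C_out/C_in)
T = 37 + 273.15 = 310.15 K
E = (8.314 * 310.15 / (1 * 96485)) * ln(75/5)
E = 72.37 mV


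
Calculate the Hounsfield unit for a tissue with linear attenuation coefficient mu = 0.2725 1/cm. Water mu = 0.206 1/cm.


HU = ((mu_tissue - mu_water) / mu_water) * 1000
HU = ((0.2725 - 0.206) / 0.206) * 1000
HU = 322.8


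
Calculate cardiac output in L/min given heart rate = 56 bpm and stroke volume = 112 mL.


CO = HR * SV
CO = 56 * 112 / 1000
CO = 6.272 L/min


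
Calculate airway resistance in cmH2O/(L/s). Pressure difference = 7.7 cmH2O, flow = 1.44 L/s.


R = dP / flow
R = 7.7 / 1.44
R = 5.347 cmH2O/(L/s)


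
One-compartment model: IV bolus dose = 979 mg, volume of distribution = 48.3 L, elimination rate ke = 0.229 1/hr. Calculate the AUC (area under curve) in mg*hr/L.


C0 = Dose/Vd = 979/48.3 = 20.2692 mg/L
AUC = C0/ke = 20.2692/0.229
AUC = 88.51 mg*hr/L


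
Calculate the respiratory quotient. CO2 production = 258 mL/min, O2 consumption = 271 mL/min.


RQ = VCO2 / VO2
RQ = 258 / 271
RQ = 0.952


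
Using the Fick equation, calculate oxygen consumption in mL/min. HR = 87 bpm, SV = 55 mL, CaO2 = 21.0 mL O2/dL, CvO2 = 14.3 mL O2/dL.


CO = HR*SV = 87*55/1000 = 4.785 L/min
a-v O2 diff = 21.0 - 14.3 = 6.7 mL/dL
VO2 = CO * (CaO2-CvO2) * 10 dL/L
VO2 = 4.785 * 6.7 * 10
VO2 = 320.6 mL/min


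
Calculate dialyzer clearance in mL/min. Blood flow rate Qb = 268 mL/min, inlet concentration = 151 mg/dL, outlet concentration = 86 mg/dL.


K = Qb * (Cb_in - Cb_out) / Cb_in
K = 268 * (151 - 86) / 151
K = 115.4 mL/min


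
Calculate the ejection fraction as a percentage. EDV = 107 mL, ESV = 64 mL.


SV = EDV - ESV = 107 - 64 = 43 mL
EF = SV/EDV * 100 = 43/107 * 100
EF = 40.19%


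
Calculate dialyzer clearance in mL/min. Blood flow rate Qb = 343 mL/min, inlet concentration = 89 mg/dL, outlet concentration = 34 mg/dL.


K = Qb * (Cb_in - Cb_out) / Cb_in
K = 343 * (89 - 34) / 89
K = 212 mL/min


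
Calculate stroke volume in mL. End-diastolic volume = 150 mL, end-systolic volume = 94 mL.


SV = EDV - ESV
SV = 150 - 94
SV = 56 mL


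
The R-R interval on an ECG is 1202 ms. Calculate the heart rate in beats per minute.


HR = 60 / RR_interval(s)
RR = 1202 ms = 1.202 s
HR = 60 / 1.202 = 49.92 bpm
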